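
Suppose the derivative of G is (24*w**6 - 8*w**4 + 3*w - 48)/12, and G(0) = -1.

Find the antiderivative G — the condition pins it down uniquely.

Any candidate G(w) must reproduce the stated G'(w) exactly.
A general antiderivative is 2*w**7/7 - 2*w**5/15 + w**2/8 - 4*w + C.
The condition gives C = -1 - (0) = -1.
So G(w) = 2*w**7/7 - 2*w**5/15 + w**2/8 - 4*w - 1.
Check: d/dw[2*w**7/7 - 2*w**5/15 + w**2/8 - 4*w - 1] = 2*w**6 - 2*w**4/3 + w/4 - 4, which equals G'(w).

G(w) = 2*w**7/7 - 2*w**5/15 + w**2/8 - 4*w - 1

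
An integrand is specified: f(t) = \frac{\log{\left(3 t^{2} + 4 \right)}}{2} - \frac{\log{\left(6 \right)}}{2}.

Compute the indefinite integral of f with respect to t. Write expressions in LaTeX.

Any candidate F(t) must reproduce f(t) exactly when differentiated.
Check: d/dt[\frac{3 t \log{\left(\frac{t^{2}}{2} + \frac{2}{3} \right)} - 6 t + 4 \sqrt{3} \operatorname{atan}{\left(\frac{\sqrt{3} t}{2} \right)}}{6}] = \frac{\log{\left(3 t^{2} + 4 \right)}}{2} - \frac{\log{\left(6 \right)}}{2} = f(t).

F(t) = \frac{3 t \log{\left(\frac{t^{2}}{2} + \frac{2}{3} \right)} - 6 t + 4 \sqrt{3} \operatorname{atan}{\left(\frac{\sqrt{3} t}{2} \right)}}{6} + C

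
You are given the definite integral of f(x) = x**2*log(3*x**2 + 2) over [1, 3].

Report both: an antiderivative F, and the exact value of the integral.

Antiderivative: F(x) = (9*x**3*log(3*x**2 + 2) - 6*x**3 + 12*x - 4*sqrt(6)*atan(sqrt(6)*x/2))/27; value = -44/9 - log(5)/3 - 4*sqrt(6)*atan(3*sqrt(6)/2)/27 + 4*sqrt(6)*atan(sqrt(6)/2)/27 + 9*log(29)

Whatever form F(x) takes, F'(x) = f(x) is non-negotiable.
F(x) = (9*x**3*log(3*x**2 + 2) - 6*x**3 + 12*x - 4*sqrt(6)*atan(sqrt(6)*x/2))/27 is an antiderivative of f.
Check: d/dx[(9*x**3*log(3*x**2 + 2) - 6*x**3 + 12*x - 4*sqrt(6)*atan(sqrt(6)*x/2))/27] = x**2*log(3*x**2 + 2) = f(x).
F(3) = -14/3 - 4*sqrt(6)*atan(3*sqrt(6)/2)/27 + 9*log(29); F(1) = -4*sqrt(6)*atan(sqrt(6)/2)/27 + 2/9 + log(5)/3.
Integral = F(3) - F(1) = -44/9 - log(5)/3 - 4*sqrt(6)*atan(3*sqrt(6)/2)/27 + 4*sqrt(6)*atan(sqrt(6)/2)/27 + 9*log(29).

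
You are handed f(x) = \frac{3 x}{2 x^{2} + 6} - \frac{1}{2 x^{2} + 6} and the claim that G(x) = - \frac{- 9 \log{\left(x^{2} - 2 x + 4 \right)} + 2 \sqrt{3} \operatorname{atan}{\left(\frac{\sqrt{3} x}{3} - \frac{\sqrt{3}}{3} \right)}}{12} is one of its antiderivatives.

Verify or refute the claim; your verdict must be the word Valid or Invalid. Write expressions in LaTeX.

d/dx[G] = \frac{3 x - 4}{2 x^{2} - 4 x + 8}
d/dx[G] - f(x) = \frac{3 x^{2} - 5 x - 8}{2 x^{4} - 4 x^{3} + 14 x^{2} - 12 x + 24} != 0.

Invalid: d/dx[G] - f = \frac{3 x^{2} - 5 x - 8}{2 x^{4} - 4 x^{3} + 14 x^{2} - 12 x + 24}, which is not 0.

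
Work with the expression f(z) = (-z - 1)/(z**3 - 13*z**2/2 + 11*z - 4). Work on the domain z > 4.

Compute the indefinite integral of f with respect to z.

F(z) = -(5*log(z - 4) - 7*log(z - 2) + 2*log(z - 1/2))/7 + C

The denominator factors as (z - 4)*(z - 2)*(2*z - 1); partial fractions split f into directly integrable pieces: -4/(7*(2*z - 1)) + 1/(z - 2) - 5/(7*(z - 4)).
Check: d/dz[-(5*log(z - 4) - 7*log(z - 2) + 2*log(z - 1/2))/7] = (-2*z - 2)/(2*z**3 - 13*z**2 + 22*z - 8), which equals f(z).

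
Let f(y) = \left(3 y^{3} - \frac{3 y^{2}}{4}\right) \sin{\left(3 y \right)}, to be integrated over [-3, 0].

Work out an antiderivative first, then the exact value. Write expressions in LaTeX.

Antiderivative: F(y) = - \frac{36 y^{3} \cos{\left(3 y \right)} - 36 y^{2} \sin{\left(3 y \right)} - 9 y^{2} \cos{\left(3 y \right)} + 6 y \sin{\left(3 y \right)} - 24 y \cos{\left(3 y \right)} + 8 \sin{\left(3 y \right)} + 2 \cos{\left(3 y \right)}}{36}; value = - \frac{1}{18} + \frac{167 \sin{\left(9 \right)}}{18} - \frac{979 \cos{\left(9 \right)}}{36}

Whatever form F(y) takes, F'(y) = f(y) is non-negotiable.
F(y) = - \frac{36 y^{3} \cos{\left(3 y \right)} - 36 y^{2} \sin{\left(3 y \right)} - 9 y^{2} \cos{\left(3 y \right)} + 6 y \sin{\left(3 y \right)} - 24 y \cos{\left(3 y \right)} + 8 \sin{\left(3 y \right)} + 2 \cos{\left(3 y \right)}}{36} is an antiderivative of f.
Check: d/dy[- \frac{36 y^{3} \cos{\left(3 y \right)} - 36 y^{2} \sin{\left(3 y \right)} - 9 y^{2} \cos{\left(3 y \right)} + 6 y \sin{\left(3 y \right)} - 24 y \cos{\left(3 y \right)} + 8 \sin{\left(3 y \right)} + 2 \cos{\left(3 y \right)}}{36}] = 3 y^{3} \sin{\left(3 y \right)} - \frac{3 y^{2} \sin{\left(3 y \right)}}{4}, which equals f(y).
F(0) = - \frac{1}{18}; F(-3) = \frac{979 \cos{\left(9 \right)}}{36} - \frac{167 \sin{\left(9 \right)}}{18}.
Integral = F(0) - F(-3) = - \frac{1}{18} + \frac{167 \sin{\left(9 \right)}}{18} - \frac{979 \cos{\left(9 \right)}}{36}.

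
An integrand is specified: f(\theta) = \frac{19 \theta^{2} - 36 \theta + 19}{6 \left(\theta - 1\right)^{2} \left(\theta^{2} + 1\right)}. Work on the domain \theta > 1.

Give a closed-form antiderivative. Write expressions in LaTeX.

For F(\theta) to be correct the identity F'(\theta) - f(\theta) = 0 must hold.
Check: d/d\theta[3 \operatorname{atan}{\left(\theta \right)} - \frac{1}{6 \theta - 6}] = \frac{19 \theta^{2} - 36 \theta + 19}{6 \theta^{4} - 12 \theta^{3} + 12 \theta^{2} - 12 \theta + 6}, which equals f(\theta).

An antiderivative is F(\theta) = 3 \operatorname{atan}{\left(\theta \right)} - \frac{1}{6 \theta - 6}.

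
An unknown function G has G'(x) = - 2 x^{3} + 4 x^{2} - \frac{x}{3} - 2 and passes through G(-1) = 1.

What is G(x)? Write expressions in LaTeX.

The integrand splits into summands that can be handled one at a time.
A general antiderivative is - \frac{x^{4}}{2} + \frac{4 x^{3}}{3} - \frac{x^{2}}{6} - 2 x + C.
The condition gives C = 1 - (0) = 1.
So G(x) = - \frac{x^{4}}{2} + \frac{4 x^{3}}{3} - \frac{x^{2}}{6} - 2 x + 1.
Check: d/dx[- \frac{x^{4}}{2} + \frac{4 x^{3}}{3} - \frac{x^{2}}{6} - 2 x + 1] = - 2 x^{3} + 4 x^{2} - \frac{x}{3} - 2 = G'(x).

G(x) = - \frac{x^{4}}{2} + \frac{4 x^{3}}{3} - \frac{x^{2}}{6} - 2 x + 1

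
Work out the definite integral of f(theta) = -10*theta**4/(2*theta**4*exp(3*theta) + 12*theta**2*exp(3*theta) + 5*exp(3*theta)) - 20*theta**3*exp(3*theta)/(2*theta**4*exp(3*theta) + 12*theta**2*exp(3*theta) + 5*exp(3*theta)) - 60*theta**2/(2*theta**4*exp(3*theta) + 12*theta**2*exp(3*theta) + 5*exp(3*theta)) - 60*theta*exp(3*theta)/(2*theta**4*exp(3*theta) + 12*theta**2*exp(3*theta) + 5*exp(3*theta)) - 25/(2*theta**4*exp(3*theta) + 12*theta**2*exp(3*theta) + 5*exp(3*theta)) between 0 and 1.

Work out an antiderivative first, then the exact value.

Antiderivative: F(theta) = 5*(-3*exp(3*theta)*log(2*theta**4/3 + 4*theta**2 + 5/3) + 2)*exp(-3*theta)/6; value = -5*log(19/3)/2 - 5/3 + 5*exp(-3)/3 + 5*log(5/3)/2

The integrand splits into summands that can be handled one at a time.
F(theta) = 5*(-3*exp(3*theta)*log(2*theta**4/3 + 4*theta**2 + 5/3) + 2)*exp(-3*theta)/6 is an antiderivative of f.
Check: d/dtheta[5*(-3*exp(3*theta)*log(2*theta**4/3 + 4*theta**2 + 5/3) + 2)*exp(-3*theta)/6] = (-10*theta**4 - 20*theta**3*exp(3*theta) - 60*theta**2 - 60*theta*exp(3*theta) - 25)/(2*theta**4*exp(3*theta) + 12*theta**2*exp(3*theta) + 5*exp(3*theta)), which equals f(theta).
F(1) = -5*log(19/3)/2 + 5*exp(-3)/3; F(0) = 5/3 - 5*log(5/3)/2.
Integral = F(1) - F(0) = -5*log(19/3)/2 - 5/3 + 5*exp(-3)/3 + 5*log(5/3)/2.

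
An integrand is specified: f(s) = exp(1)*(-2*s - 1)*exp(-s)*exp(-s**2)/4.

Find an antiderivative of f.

An antiderivative is F(s) = exp(-s**2 - s + 1)/4.

The substitution u = -s**2 - s + 1 works: f is exactly (dF/du)*(du/ds) for that inner function.
Check: d/ds[exp(-s**2 - s + 1)/4] = exp(1)*(-2*s - 1)*exp(-s)*exp(-s**2)/4 = f(s).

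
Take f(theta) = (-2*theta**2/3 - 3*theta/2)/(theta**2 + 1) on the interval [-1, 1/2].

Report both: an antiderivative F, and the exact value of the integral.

A first test for any F(theta): its theta-derivative must equal f(theta) identically.
F(theta) = -2*theta/3 - 3*log(theta**2 + 1)/4 + 2*atan(theta)/3 is an antiderivative of f.
Check: d/dtheta[-2*theta/3 - 3*log(theta**2 + 1)/4 + 2*atan(theta)/3] = (-4*theta**2 - 9*theta)/(6*theta**2 + 6), which equals f(theta).
F(1/2) = -1/3 - 3*log(5/4)/4 + 2*atan(1/2)/3; F(-1) = -pi/6 - 3*log(2)/4 + 2/3.
Integral = F(1/2) - F(-1) = -1 - 3*log(5/4)/4 + 2*atan(1/2)/3 + 3*log(2)/4 + pi/6.

Antiderivative: F(theta) = -2*theta/3 - 3*log(theta**2 + 1)/4 + 2*atan(theta)/3; value = -1 - 3*log(5/4)/4 + 2*atan(1/2)/3 + 3*log(2)/4 + pi/6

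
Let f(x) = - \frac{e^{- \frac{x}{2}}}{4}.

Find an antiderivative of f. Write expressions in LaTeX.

An antiderivative is F(x) = \frac{e^{- \frac{x}{2}}}{2}.

An antiderivative F(x) passes only if d/dx[F] lands on f(x) exactly.
Check: d/dx[\frac{e^{- \frac{x}{2}}}{2}] = - \frac{e^{- \frac{x}{2}}}{4} = f(x).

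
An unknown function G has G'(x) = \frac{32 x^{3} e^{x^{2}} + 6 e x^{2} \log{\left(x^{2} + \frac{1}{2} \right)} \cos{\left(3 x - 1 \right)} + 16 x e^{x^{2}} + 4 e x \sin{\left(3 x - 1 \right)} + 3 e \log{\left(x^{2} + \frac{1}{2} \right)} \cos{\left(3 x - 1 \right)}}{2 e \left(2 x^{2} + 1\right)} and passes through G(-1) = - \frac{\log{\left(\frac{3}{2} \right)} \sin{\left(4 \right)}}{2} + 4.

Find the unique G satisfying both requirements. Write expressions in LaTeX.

Any candidate G(x) must reproduce the stated G'(x) exactly.
A general antiderivative is 4 e^{x^{2} - 1} + \frac{\log{\left(x^{2} + \frac{1}{2} \right)} \sin{\left(3 x - 1 \right)}}{2} + C.
The condition gives C = - \frac{\log{\left(\frac{3}{2} \right)} \sin{\left(4 \right)}}{2} + 4 - (- \frac{\log{\left(\frac{3}{2} \right)} \sin{\left(4 \right)}}{2} + 4) = 0.
So G(x) = \frac{\frac{8 e^{x^{2}}}{e} + \log{\left(x^{2} + \frac{1}{2} \right)} \sin{\left(3 x - 1 \right)}}{2}.
Check: d/dx[\frac{\frac{8 e^{x^{2}}}{e} + \log{\left(x^{2} + \frac{1}{2} \right)} \sin{\left(3 x - 1 \right)}}{2}] = \frac{32 x^{3} e^{x^{2}} + 6 e x^{2} \log{\left(x^{2} + \frac{1}{2} \right)} \cos{\left(3 x - 1 \right)} + 16 x e^{x^{2}} + 4 e x \sin{\left(3 x - 1 \right)} + 3 e \log{\left(x^{2} + \frac{1}{2} \right)} \cos{\left(3 x - 1 \right)}}{4 e x^{2} + 2 e}, which equals G'(x).

G(x) = \frac{\frac{8 e^{x^{2}}}{e} + \log{\left(x^{2} + \frac{1}{2} \right)} \sin{\left(3 x - 1 \right)}}{2}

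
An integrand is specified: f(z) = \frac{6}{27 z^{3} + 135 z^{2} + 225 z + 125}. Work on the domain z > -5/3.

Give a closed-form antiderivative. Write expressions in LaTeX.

An antiderivative is F(z) = - \frac{1}{\left(3 z + 5\right)^{2}}.

A first test for any F(z): its z-derivative must equal f(z) identically.
Check: d/dz[- \frac{1}{\left(3 z + 5\right)^{2}}] = \frac{6}{27 z^{3} + 135 z^{2} + 225 z + 125} = f(z).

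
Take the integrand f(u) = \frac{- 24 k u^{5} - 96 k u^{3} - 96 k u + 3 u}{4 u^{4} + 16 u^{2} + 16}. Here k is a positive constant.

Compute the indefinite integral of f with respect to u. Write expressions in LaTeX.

F(u) = \frac{- 24 k u^{4} - 48 k u^{2} - 3}{8 u^{2} + 16} + C

For F(u) to be correct the identity F'(u) - f(u) = 0 must hold.
Check: d/du[\frac{- 24 k u^{4} - 48 k u^{2} - 3}{8 u^{2} + 16}] = \frac{- 24 k u^{5} - 96 k u^{3} - 96 k u + 3 u}{4 u^{4} + 16 u^{2} + 16} = f(u).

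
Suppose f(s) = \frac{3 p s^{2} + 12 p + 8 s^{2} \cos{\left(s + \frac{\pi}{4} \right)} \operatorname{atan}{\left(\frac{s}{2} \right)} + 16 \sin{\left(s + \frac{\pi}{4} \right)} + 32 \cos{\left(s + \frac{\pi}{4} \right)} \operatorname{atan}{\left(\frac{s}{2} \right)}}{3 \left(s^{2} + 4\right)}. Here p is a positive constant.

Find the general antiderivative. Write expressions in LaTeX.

Any candidate F(s) must reproduce f(s) exactly when differentiated.
Check: d/ds[p s + \frac{8 \sin{\left(s + \frac{\pi}{4} \right)} \operatorname{atan}{\left(\frac{s}{2} \right)}}{3}] = \frac{3 p s^{2} + 12 p + 8 s^{2} \cos{\left(s + \frac{\pi}{4} \right)} \operatorname{atan}{\left(\frac{s}{2} \right)} + 16 \sin{\left(s + \frac{\pi}{4} \right)} + 32 \cos{\left(s + \frac{\pi}{4} \right)} \operatorname{atan}{\left(\frac{s}{2} \right)}}{3 s^{2} + 12}, which equals f(s).

F(s) = p s + \frac{8 \sin{\left(s + \frac{\pi}{4} \right)} \operatorname{atan}{\left(\frac{s}{2} \right)}}{3} + C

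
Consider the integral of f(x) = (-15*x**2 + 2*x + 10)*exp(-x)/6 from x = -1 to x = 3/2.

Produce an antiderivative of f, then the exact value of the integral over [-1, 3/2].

f has the shape u'v + uv' for u = 5*x**2/2 + 14*x/3 + 3 and v = exp(-x) — it is the derivative of the product u*v.
F(x) = (15*x**2 + 28*x + 18)*exp(-x)/6 is an antiderivative of f.
Check: d/dx[(15*x**2 + 28*x + 18)*exp(-x)/6] = (-15*x**2 + 2*x + 10)*exp(-x)/6 = f(x).
F(3/2) = 125*exp(-3/2)/8; F(-1) = 5*exp(1)/6.
Integral = F(3/2) - F(-1) = -5*exp(1)/6 + 125*exp(-3/2)/8.

Antiderivative: F(x) = (15*x**2 + 28*x + 18)*exp(-x)/6; value = -5*exp(1)/6 + 125*exp(-3/2)/8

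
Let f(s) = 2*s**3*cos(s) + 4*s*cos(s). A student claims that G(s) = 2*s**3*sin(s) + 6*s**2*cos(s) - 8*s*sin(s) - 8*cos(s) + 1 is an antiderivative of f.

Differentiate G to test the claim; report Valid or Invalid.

Valid. The derivative of G reproduces f.

d/ds[G] = 2*s**3*cos(s) + 4*s*cos(s)
This equals f(s) exactly, so the claim holds.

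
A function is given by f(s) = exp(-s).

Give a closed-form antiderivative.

An antiderivative is F(s) = -exp(-s).

Since d/ds undoes antidifferentiation here, F'(s) = f(s) is required of F(s).
Check: d/ds[-exp(-s)] = exp(-s) = f(s).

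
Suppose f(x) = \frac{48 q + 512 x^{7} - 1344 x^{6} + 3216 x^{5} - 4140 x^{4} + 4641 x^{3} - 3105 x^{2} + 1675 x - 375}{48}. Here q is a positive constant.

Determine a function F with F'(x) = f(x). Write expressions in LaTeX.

An antiderivative is F(x) = \frac{192 q x + \left(4 x^{2} - 3 x + 5\right)^{4}}{192}.

A first test for any F(x): its x-derivative must equal f(x) identically.
Check: d/dx[\frac{192 q x + \left(4 x^{2} - 3 x + 5\right)^{4}}{192}] = q + \frac{32 x^{7}}{3} - 28 x^{6} + 67 x^{5} - \frac{345 x^{4}}{4} + \frac{1547 x^{3}}{16} - \frac{1035 x^{2}}{16} + \frac{1675 x}{48} - \frac{125}{16}, which equals f(x).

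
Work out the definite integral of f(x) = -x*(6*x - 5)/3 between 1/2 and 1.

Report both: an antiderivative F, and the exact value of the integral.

A first test for any F(x): its x-derivative must equal f(x) identically.
F(x) = -x**2*(4*x - 5)/6 is an antiderivative of f.
Check: d/dx[-x**2*(4*x - 5)/6] = -2*x**2 + 5*x/3, which equals f(x).
F(1) = 1/6; F(1/2) = 1/8.
Integral = F(1) - F(1/2) = 1/24.

Antiderivative: F(x) = -x**2*(4*x - 5)/6; value = 1/24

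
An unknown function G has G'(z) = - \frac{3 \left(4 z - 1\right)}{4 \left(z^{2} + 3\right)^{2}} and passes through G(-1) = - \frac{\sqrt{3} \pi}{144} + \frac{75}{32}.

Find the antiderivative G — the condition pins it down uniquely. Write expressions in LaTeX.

G(z) = - \frac{- z - 12}{8 z^{2} + 24} + \frac{\sqrt{3} \operatorname{atan}{\left(\frac{\sqrt{3} z}{3} \right)}}{24} + 2

Whatever form G(z) takes, its d/dz must return the stated G'(z).
A general antiderivative is - \frac{- z - 12}{8 z^{2} + 24} + \frac{\sqrt{3} \operatorname{atan}{\left(\frac{\sqrt{3} z}{3} \right)}}{24} + C.
The condition gives C = - \frac{\sqrt{3} \pi}{144} + \frac{75}{32} - (- \frac{\sqrt{3} \pi}{144} + \frac{11}{32}) = 2.
So G(z) = - \frac{- z - 12}{8 z^{2} + 24} + \frac{\sqrt{3} \operatorname{atan}{\left(\frac{\sqrt{3} z}{3} \right)}}{24} + 2.
Check: d/dz[- \frac{- z - 12}{8 z^{2} + 24} + \frac{\sqrt{3} \operatorname{atan}{\left(\frac{\sqrt{3} z}{3} \right)}}{24} + 2] = \frac{3 - 12 z}{4 z^{4} + 24 z^{2} + 36}, which equals G'(z).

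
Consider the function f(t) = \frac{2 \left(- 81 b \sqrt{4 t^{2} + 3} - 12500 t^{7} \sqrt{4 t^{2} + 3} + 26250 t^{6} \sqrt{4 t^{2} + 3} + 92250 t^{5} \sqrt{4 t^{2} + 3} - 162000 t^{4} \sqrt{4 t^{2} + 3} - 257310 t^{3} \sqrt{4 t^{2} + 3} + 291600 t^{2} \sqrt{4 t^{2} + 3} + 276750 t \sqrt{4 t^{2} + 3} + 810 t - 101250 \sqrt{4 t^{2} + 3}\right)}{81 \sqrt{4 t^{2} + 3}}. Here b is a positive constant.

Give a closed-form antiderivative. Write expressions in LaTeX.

An antiderivative F(t) passes only if d/dt[F] lands on f(t) exactly.
Check: d/dt[- \frac{162 b t + 3125 t^{8} - 7500 t^{7} - 30750 t^{6} + 64800 t^{5} + 128655 t^{4} - 194400 t^{3} - 276750 t^{2} + 202500 t - 405 \sqrt{4 t^{2} + 3} + 253125}{81}] = \frac{- 162 b \sqrt{4 t^{2} + 3} - 25000 t^{7} \sqrt{4 t^{2} + 3} + 52500 t^{6} \sqrt{4 t^{2} + 3} + 184500 t^{5} \sqrt{4 t^{2} + 3} - 324000 t^{4} \sqrt{4 t^{2} + 3} - 514620 t^{3} \sqrt{4 t^{2} + 3} + 583200 t^{2} \sqrt{4 t^{2} + 3} + 553500 t \sqrt{4 t^{2} + 3} + 1620 t - 202500 \sqrt{4 t^{2} + 3}}{81 \sqrt{4 t^{2} + 3}}, which equals f(t).

An antiderivative is F(t) = - \frac{162 b t + 3125 t^{8} - 7500 t^{7} - 30750 t^{6} + 64800 t^{5} + 128655 t^{4} - 194400 t^{3} - 276750 t^{2} + 202500 t - 405 \sqrt{4 t^{2} + 3} + 253125}{81}.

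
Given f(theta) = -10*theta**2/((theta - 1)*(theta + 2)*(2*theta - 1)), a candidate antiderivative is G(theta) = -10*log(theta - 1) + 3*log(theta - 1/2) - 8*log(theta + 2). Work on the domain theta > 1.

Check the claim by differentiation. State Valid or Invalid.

Invalid: d/dtheta[G] - f = -20*theta**2/(2*theta**3 + theta**2 - 5*theta + 2), which is not 0.

d/dtheta[G] = -30*theta**2/(2*theta**3 + theta**2 - 5*theta + 2)
d/dtheta[G] - f(theta) = -20*theta**2/(2*theta**3 + theta**2 - 5*theta + 2) != 0.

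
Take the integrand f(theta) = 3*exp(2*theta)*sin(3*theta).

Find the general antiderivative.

F(theta) = -3*(-2*sin(3*theta) + 3*cos(3*theta))*exp(2*theta)/13 + C

An antiderivative F(theta) passes only if d/dtheta[F] lands on f(theta) exactly.
Check: d/dtheta[-3*(-2*sin(3*theta) + 3*cos(3*theta))*exp(2*theta)/13] = 3*exp(2*theta)*sin(3*theta) = f(theta).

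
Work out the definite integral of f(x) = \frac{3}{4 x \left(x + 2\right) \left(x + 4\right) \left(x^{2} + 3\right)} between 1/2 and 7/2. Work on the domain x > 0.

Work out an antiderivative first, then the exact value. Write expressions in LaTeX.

The denominator factors as 4 x \left(x + 2\right) \left(x + 4\right) \left(x^{2} + 3\right); partial fractions split f into directly integrable pieces: - \frac{5 x + 18}{532 \left(x^{2} + 3\right)} + \frac{3}{608 \left(x + 4\right)} - \frac{3}{112 \left(x + 2\right)} + \frac{1}{32 x}.
F(x) = \frac{\log{\left(x \right)}}{32} - \frac{3 \log{\left(x + 2 \right)}}{112} + \frac{3 \log{\left(x + 4 \right)}}{608} - \frac{5 \log{\left(x^{2} + 3 \right)}}{1064} - \frac{3 \sqrt{3} \operatorname{atan}{\left(\frac{\sqrt{3} x}{3} \right)}}{266} is an antiderivative of f.
Check: d/dx[\frac{\log{\left(x \right)}}{32} - \frac{3 \log{\left(x + 2 \right)}}{112} + \frac{3 \log{\left(x + 4 \right)}}{608} - \frac{5 \log{\left(x^{2} + 3 \right)}}{1064} - \frac{3 \sqrt{3} \operatorname{atan}{\left(\frac{\sqrt{3} x}{3} \right)}}{266}] = \frac{3}{4 x^{5} + 24 x^{4} + 44 x^{3} + 72 x^{2} + 96 x}, which equals f(x).
F(7/2) = - \frac{3 \log{\left(\frac{11}{2} \right)}}{112} - \frac{3 \sqrt{3} \operatorname{atan}{\left(\frac{7 \sqrt{3}}{6} \right)}}{266} - \frac{5 \log{\left(\frac{61}{4} \right)}}{1064} + \frac{3 \log{\left(\frac{15}{2} \right)}}{608} + \frac{\log{\left(\frac{7}{2} \right)}}{32}; F(1/2) = - \frac{3 \log{\left(\frac{5}{2} \right)}}{112} - \frac{\log{\left(2 \right)}}{32} - \frac{5 \log{\left(\frac{13}{4} \right)}}{1064} - \frac{3 \sqrt{3} \operatorname{atan}{\left(\frac{\sqrt{3}}{6} \right)}}{266} + \frac{3 \log{\left(\frac{9}{2} \right)}}{608}.
Integral = F(7/2) - F(1/2) = - \frac{3 \log{\left(\frac{11}{2} \right)}}{112} - \frac{3 \sqrt{3} \operatorname{atan}{\left(\frac{7 \sqrt{3}}{6} \right)}}{266} - \frac{5 \log{\left(\frac{61}{4} \right)}}{1064} - \frac{3 \log{\left(\frac{9}{2} \right)}}{608} + \frac{3 \sqrt{3} \operatorname{atan}{\left(\frac{\sqrt{3}}{6} \right)}}{266} + \frac{5 \log{\left(\frac{13}{4} \right)}}{1064} + \frac{3 \log{\left(\frac{15}{2} \right)}}{608} + \frac{\log{\left(2 \right)}}{32} + \frac{3 \log{\left(\frac{5}{2} \right)}}{112} + \frac{\log{\left(\frac{7}{2} \right)}}{32}.

Antiderivative: F(x) = \frac{\log{\left(x \right)}}{32} - \frac{3 \log{\left(x + 2 \right)}}{112} + \frac{3 \log{\left(x + 4 \right)}}{608} - \frac{5 \log{\left(x^{2} + 3 \right)}}{1064} - \frac{3 \sqrt{3} \operatorname{atan}{\left(\frac{\sqrt{3} x}{3} \right)}}{266}; value = - \frac{3 \log{\left(\frac{11}{2} \right)}}{112} - \frac{3 \sqrt{3} \operatorname{atan}{\left(\frac{7 \sqrt{3}}{6} \right)}}{266} - \frac{5 \log{\left(\frac{61}{4} \right)}}{1064} - \frac{3 \log{\left(\frac{9}{2} \right)}}{608} + \frac{3 \sqrt{3} \operatorname{atan}{\left(\frac{\sqrt{3}}{6} \right)}}{266} + \frac{5 \log{\left(\frac{13}{4} \right)}}{1064} + \frac{3 \log{\left(\frac{15}{2} \right)}}{608} + \frac{\log{\left(2 \right)}}{32} + \frac{3 \log{\left(\frac{5}{2} \right)}}{112} + \frac{\log{\left(\frac{7}{2} \right)}}{32}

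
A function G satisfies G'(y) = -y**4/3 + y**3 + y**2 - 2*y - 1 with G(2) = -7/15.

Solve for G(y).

The integrand splits into summands that can be handled one at a time.
A general antiderivative is -y**5/15 + y**4/4 + y**3/3 - y**2 - y + C.
The condition gives C = -7/15 - (-22/15) = 1.
So G(y) = -y**5/15 + y**4/4 + y**3/3 - y**2 - y + 1.
Check: d/dy[-y**5/15 + y**4/4 + y**3/3 - y**2 - y + 1] = -y**4/3 + y**3 + y**2 - 2*y - 1 = G'(y).

G(y) = -y**5/15 + y**4/4 + y**3/3 - y**2 - y + 1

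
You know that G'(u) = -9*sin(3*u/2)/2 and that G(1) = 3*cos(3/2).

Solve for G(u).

Recover the given G'(u) by differentiating a candidate G(u); any mismatch rules it out.
A general antiderivative is 3*cos(3*u/2) + C.
The condition gives C = 3*cos(3/2) - (3*cos(3/2)) = 0.
So G(u) = 3*cos(3*u/2).
Check: d/du[3*cos(3*u/2)] = -9*sin(3*u/2)/2 = G'(u).

G(u) = 3*cos(3*u/2)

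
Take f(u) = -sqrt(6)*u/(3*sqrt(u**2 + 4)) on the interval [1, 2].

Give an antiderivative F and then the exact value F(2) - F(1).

Antiderivative: F(u) = -sqrt(6)*sqrt(u**2 + 4)/3; value = -4*sqrt(3)/3 + sqrt(30)/3

The substitution w = 3*u**2/2 + 6 works: f is exactly (dF/dw)*(dw/du) for that inner function.
F(u) = -sqrt(6)*sqrt(u**2 + 4)/3 is an antiderivative of f.
Check: d/du[-sqrt(6)*sqrt(u**2 + 4)/3] = -sqrt(6)*u/(3*sqrt(u**2 + 4)) = f(u).
F(2) = -4*sqrt(3)/3; F(1) = -sqrt(30)/3.
Integral = F(2) - F(1) = -4*sqrt(3)/3 + sqrt(30)/3.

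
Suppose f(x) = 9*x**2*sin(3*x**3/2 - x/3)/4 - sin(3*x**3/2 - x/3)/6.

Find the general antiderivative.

f matches the chain-rule pattern g'(h)*h' with inner function h(x) = 3*x**3/2 - x/3; substituting u = h(x) collapses the integral.
Check: d/dx[-cos(3*x**3/2 - x/3)/2] = 9*x**2*sin(3*x**3/2 - x/3)/4 - sin(3*x**3/2 - x/3)/6 = f(x).

F(x) = -cos(3*x**3/2 - x/3)/2 + C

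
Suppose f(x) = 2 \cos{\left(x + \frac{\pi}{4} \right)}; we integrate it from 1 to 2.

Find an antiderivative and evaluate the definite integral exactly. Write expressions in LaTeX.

Any candidate F(x) must reproduce f(x) exactly when differentiated.
F(x) = 2 \sin{\left(x + \frac{\pi}{4} \right)} is an antiderivative of f.
Check: d/dx[2 \sin{\left(x + \frac{\pi}{4} \right)}] = 2 \cos{\left(x + \frac{\pi}{4} \right)} = f(x).
F(2) = 2 \sin{\left(\frac{\pi}{4} + 2 \right)}; F(1) = 2 \sin{\left(\frac{\pi}{4} + 1 \right)}.
Integral = F(2) - F(1) = - 2 \sin{\left(\frac{\pi}{4} + 1 \right)} + 2 \sin{\left(\frac{\pi}{4} + 2 \right)}.

Antiderivative: F(x) = 2 \sin{\left(x + \frac{\pi}{4} \right)}; value = - 2 \sin{\left(\frac{\pi}{4} + 1 \right)} + 2 \sin{\left(\frac{\pi}{4} + 2 \right)}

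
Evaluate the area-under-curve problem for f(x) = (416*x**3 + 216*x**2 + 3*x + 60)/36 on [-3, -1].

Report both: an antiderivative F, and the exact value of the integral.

Antiderivative: F(x) = 26*x**4/9 + 2*x**3 + x**2/24 + 5*x/3; value = -1585/9

Any candidate F(x) must reproduce f(x) exactly when differentiated.
F(x) = 26*x**4/9 + 2*x**3 + x**2/24 + 5*x/3 is an antiderivative of f.
Check: d/dx[26*x**4/9 + 2*x**3 + x**2/24 + 5*x/3] = 104*x**3/9 + 6*x**2 + x/12 + 5/3, which equals f(x).
F(-1) = -53/72; F(-3) = 1403/8.
Integral = F(-1) - F(-3) = -1585/9.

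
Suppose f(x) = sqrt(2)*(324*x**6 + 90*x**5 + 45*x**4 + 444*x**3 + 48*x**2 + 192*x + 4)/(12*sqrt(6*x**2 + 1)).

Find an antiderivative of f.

An antiderivative is F(x) = sqrt(3*x**2 + 1/2)*(3*x**5/2 + x**4/2 + 4*x**2 + 2*x/3 + 4).

Recognize the product-rule pattern: f = u'v + uv' with u = sqrt(3*x**2 + 1/2), v = 3*x**5/2 + x**4/2 + 4*x**2 + 2*x/3 + 4, so integration by parts undoes it.
Check: d/dx[sqrt(3*x**2 + 1/2)*(3*x**5/2 + x**4/2 + 4*x**2 + 2*x/3 + 4)] = sqrt(2)*(324*x**6 + 90*x**5 + 45*x**4 + 444*x**3 + 48*x**2 + 192*x + 4)/(12*sqrt(6*x**2 + 1)) = f(x).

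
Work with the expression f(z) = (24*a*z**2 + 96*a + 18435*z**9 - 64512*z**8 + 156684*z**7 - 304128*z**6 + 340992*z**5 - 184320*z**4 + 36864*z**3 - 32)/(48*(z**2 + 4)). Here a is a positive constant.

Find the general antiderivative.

F(z) = a*z/2 + 6145*z**8/128 - 192*z**7 + 288*z**6 - 192*z**5 + 48*z**4 - atan(z/2)/3 + C

Recover f(z) by differentiating a candidate F(z); any mismatch rules it out.
Check: d/dz[a*z/2 + 6145*z**8/128 - 192*z**7 + 288*z**6 - 192*z**5 + 48*z**4 - atan(z/2)/3] = (24*a*z**2 + 96*a + 18435*z**9 - 64512*z**8 + 156684*z**7 - 304128*z**6 + 340992*z**5 - 184320*z**4 + 36864*z**3 - 32)/(48*z**2 + 192), which equals f(z).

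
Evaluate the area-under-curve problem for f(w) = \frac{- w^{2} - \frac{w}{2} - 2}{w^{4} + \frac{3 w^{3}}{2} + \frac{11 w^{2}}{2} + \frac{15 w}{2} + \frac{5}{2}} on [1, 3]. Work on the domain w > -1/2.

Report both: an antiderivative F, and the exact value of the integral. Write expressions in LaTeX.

The denominator factors as \left(w + 1\right) \left(2 w + 1\right) \left(w^{2} + 5\right); partial fractions split f into directly integrable pieces: - \frac{3 w + 23}{42 \left(w^{2} + 5\right)} - \frac{32}{21 \left(2 w + 1\right)} + \frac{5}{6 \left(w + 1\right)}.
F(w) = - \frac{320 \log{\left(w + \frac{1}{2} \right)} - 350 \log{\left(w + 1 \right)} + 15 \log{\left(w^{2} + 5 \right)} + 46 \sqrt{5} \operatorname{atan}{\left(\frac{\sqrt{5} w}{5} \right)}}{420} is an antiderivative of f.
Check: d/dw[- \frac{320 \log{\left(w + \frac{1}{2} \right)} - 350 \log{\left(w + 1 \right)} + 15 \log{\left(w^{2} + 5 \right)} + 46 \sqrt{5} \operatorname{atan}{\left(\frac{\sqrt{5} w}{5} \right)}}{420}] = \frac{- 2 w^{2} - w - 4}{2 w^{4} + 3 w^{3} + 11 w^{2} + 15 w + 5}, which equals f(w).
F(3) = - \frac{16 \log{\left(\frac{7}{2} \right)}}{21} - \frac{23 \sqrt{5} \operatorname{atan}{\left(\frac{3 \sqrt{5}}{5} \right)}}{210} - \frac{\log{\left(14 \right)}}{28} + \frac{5 \log{\left(4 \right)}}{6}; F(1) = - \frac{16 \log{\left(\frac{3}{2} \right)}}{21} - \frac{23 \sqrt{5} \operatorname{atan}{\left(\frac{\sqrt{5}}{5} \right)}}{210} - \frac{\log{\left(6 \right)}}{28} + \frac{5 \log{\left(2 \right)}}{6}.
Integral = F(3) - F(1) = - \frac{16 \log{\left(\frac{7}{2} \right)}}{21} - \frac{5 \log{\left(2 \right)}}{6} - \frac{23 \sqrt{5} \operatorname{atan}{\left(\frac{3 \sqrt{5}}{5} \right)}}{210} - \frac{\log{\left(14 \right)}}{28} + \frac{\log{\left(6 \right)}}{28} + \frac{23 \sqrt{5} \operatorname{atan}{\left(\frac{\sqrt{5}}{5} \right)}}{210} + \frac{16 \log{\left(\frac{3}{2} \right)}}{21} + \frac{5 \log{\left(4 \right)}}{6}.

Antiderivative: F(w) = - \frac{320 \log{\left(w + \frac{1}{2} \right)} - 350 \log{\left(w + 1 \right)} + 15 \log{\left(w^{2} + 5 \right)} + 46 \sqrt{5} \operatorname{atan}{\left(\frac{\sqrt{5} w}{5} \right)}}{420}; value = - \frac{16 \log{\left(\frac{7}{2} \right)}}{21} - \frac{5 \log{\left(2 \right)}}{6} - \frac{23 \sqrt{5} \operatorname{atan}{\left(\frac{3 \sqrt{5}}{5} \right)}}{210} - \frac{\log{\left(14 \right)}}{28} + \frac{\log{\left(6 \right)}}{28} + \frac{23 \sqrt{5} \operatorname{atan}{\left(\frac{\sqrt{5}}{5} \right)}}{210} + \frac{16 \log{\left(\frac{3}{2} \right)}}{21} + \frac{5 \log{\left(4 \right)}}{6}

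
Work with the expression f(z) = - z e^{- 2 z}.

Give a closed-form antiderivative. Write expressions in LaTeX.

An antiderivative is F(z) = \frac{z e^{- 2 z}}{2} + \frac{e^{- 2 z}}{4}.

f has the shape u'v + uv' for u = \frac{z}{2} + \frac{1}{4} and v = e^{- 2 z} — it is the derivative of the product u*v.
Check: d/dz[\frac{z e^{- 2 z}}{2} + \frac{e^{- 2 z}}{4}] = - z e^{- 2 z} = f(z).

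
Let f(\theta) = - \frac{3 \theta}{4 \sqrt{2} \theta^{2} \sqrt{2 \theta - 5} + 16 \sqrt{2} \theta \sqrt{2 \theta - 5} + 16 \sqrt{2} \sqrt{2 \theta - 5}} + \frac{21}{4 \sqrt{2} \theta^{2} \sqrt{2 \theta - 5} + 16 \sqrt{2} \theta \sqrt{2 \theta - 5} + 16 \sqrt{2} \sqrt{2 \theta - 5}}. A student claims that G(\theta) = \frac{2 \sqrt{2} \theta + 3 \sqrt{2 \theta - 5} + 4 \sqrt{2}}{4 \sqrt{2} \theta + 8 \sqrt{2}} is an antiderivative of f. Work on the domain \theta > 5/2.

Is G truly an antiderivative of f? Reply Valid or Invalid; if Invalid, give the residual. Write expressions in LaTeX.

Valid - differentiating G returns exactly f.

d/d\theta[G] = \frac{- 3 \sqrt{2} \theta + 21 \sqrt{2}}{8 \theta^{2} \sqrt{2 \theta - 5} + 32 \theta \sqrt{2 \theta - 5} + 32 \sqrt{2 \theta - 5}}
This equals f(\theta) exactly, so the claim holds.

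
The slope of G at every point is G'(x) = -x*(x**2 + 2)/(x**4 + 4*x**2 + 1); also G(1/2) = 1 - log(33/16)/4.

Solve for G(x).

The substitution u = x**4 + 4*x**2 + 1 works: G'(x) is exactly (dG/du)*(du/dx) for that inner function.
A general antiderivative is -log(x**4 + 4*x**2 + 1)/4 + C.
The condition gives C = 1 - log(33/16)/4 - (-log(33/16)/4) = 1.
So G(x) = -(log(x**4 + 4*x**2 + 1) - 4)/4.
Check: d/dx[-(log(x**4 + 4*x**2 + 1) - 4)/4] = (-x**3 - 2*x)/(x**4 + 4*x**2 + 1), which equals G'(x).

G(x) = -(log(x**4 + 4*x**2 + 1) - 4)/4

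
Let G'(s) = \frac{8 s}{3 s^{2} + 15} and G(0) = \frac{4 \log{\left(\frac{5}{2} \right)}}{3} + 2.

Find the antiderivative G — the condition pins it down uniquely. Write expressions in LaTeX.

G(s) = \frac{4 \log{\left(\frac{s^{2}}{2} + \frac{5}{2} \right)}}{3} + 2

G'(s) matches the chain-rule pattern g'(h)*h' with inner function h(s) = \frac{s^{2}}{2} + \frac{5}{2}; substituting u = h(s) collapses the integral.
A general antiderivative is \frac{4 \log{\left(\frac{s^{2}}{2} + \frac{5}{2} \right)}}{3} + C.
The condition gives C = \frac{4 \log{\left(\frac{5}{2} \right)}}{3} + 2 - (\frac{4 \log{\left(\frac{5}{2} \right)}}{3}) = 2.
So G(s) = \frac{4 \log{\left(\frac{s^{2}}{2} + \frac{5}{2} \right)}}{3} + 2.
Check: d/ds[\frac{4 \log{\left(\frac{s^{2}}{2} + \frac{5}{2} \right)}}{3} + 2] = \frac{8 s}{3 s^{2} + 15} = G'(s).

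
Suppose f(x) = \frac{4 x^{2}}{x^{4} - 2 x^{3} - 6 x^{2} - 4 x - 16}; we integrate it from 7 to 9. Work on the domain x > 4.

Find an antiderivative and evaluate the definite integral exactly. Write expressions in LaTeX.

The denominator factors as \left(x - 4\right) \left(x + 2\right) \left(x^{2} + 2\right); partial fractions split f into directly integrable pieces: - \frac{4 \left(x - 5\right)}{27 \left(x^{2} + 2\right)} - \frac{4}{9 \left(x + 2\right)} + \frac{16}{27 \left(x - 4\right)}.
F(x) = \frac{16 \log{\left(x - 4 \right)}}{27} - \frac{4 \log{\left(x + 2 \right)}}{9} - \frac{2 \log{\left(x^{2} + 2 \right)}}{27} + \frac{10 \sqrt{2} \operatorname{atan}{\left(\frac{\sqrt{2} x}{2} \right)}}{27} is an antiderivative of f.
Check: d/dx[\frac{16 \log{\left(x - 4 \right)}}{27} - \frac{4 \log{\left(x + 2 \right)}}{9} - \frac{2 \log{\left(x^{2} + 2 \right)}}{27} + \frac{10 \sqrt{2} \operatorname{atan}{\left(\frac{\sqrt{2} x}{2} \right)}}{27}] = \frac{4 x^{2}}{x^{4} - 2 x^{3} - 6 x^{2} - 4 x - 16} = f(x).
F(9) = - \frac{4 \log{\left(11 \right)}}{9} - \frac{2 \log{\left(83 \right)}}{27} + \frac{10 \sqrt{2} \operatorname{atan}{\left(\frac{9 \sqrt{2}}{2} \right)}}{27} + \frac{16 \log{\left(5 \right)}}{27}; F(7) = - \frac{4 \log{\left(9 \right)}}{9} - \frac{2 \log{\left(51 \right)}}{27} + \frac{16 \log{\left(3 \right)}}{27} + \frac{10 \sqrt{2} \operatorname{atan}{\left(\frac{7 \sqrt{2}}{2} \right)}}{27}.
Integral = F(9) - F(7) = - \frac{4 \log{\left(11 \right)}}{9} - \frac{10 \sqrt{2} \operatorname{atan}{\left(\frac{7 \sqrt{2}}{2} \right)}}{27} - \frac{16 \log{\left(3 \right)}}{27} - \frac{2 \log{\left(83 \right)}}{27} + \frac{2 \log{\left(51 \right)}}{27} + \frac{10 \sqrt{2} \operatorname{atan}{\left(\frac{9 \sqrt{2}}{2} \right)}}{27} + \frac{16 \log{\left(5 \right)}}{27} + \frac{4 \log{\left(9 \right)}}{9}.

Antiderivative: F(x) = \frac{16 \log{\left(x - 4 \right)}}{27} - \frac{4 \log{\left(x + 2 \right)}}{9} - \frac{2 \log{\left(x^{2} + 2 \right)}}{27} + \frac{10 \sqrt{2} \operatorname{atan}{\left(\frac{\sqrt{2} x}{2} \right)}}{27}; value = - \frac{4 \log{\left(11 \right)}}{9} - \frac{10 \sqrt{2} \operatorname{atan}{\left(\frac{7 \sqrt{2}}{2} \right)}}{27} - \frac{16 \log{\left(3 \right)}}{27} - \frac{2 \log{\left(83 \right)}}{27} + \frac{2 \log{\left(51 \right)}}{27} + \frac{10 \sqrt{2} \operatorname{atan}{\left(\frac{9 \sqrt{2}}{2} \right)}}{27} + \frac{16 \log{\left(5 \right)}}{27} + \frac{4 \log{\left(9 \right)}}{9}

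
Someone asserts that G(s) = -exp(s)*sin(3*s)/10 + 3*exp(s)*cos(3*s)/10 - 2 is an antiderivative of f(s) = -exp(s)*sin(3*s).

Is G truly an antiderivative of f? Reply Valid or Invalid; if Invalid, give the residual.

Valid - the claim checks out under differentiation.

d/ds[G] = -exp(s)*sin(3*s)
This equals f(s) exactly, so the claim holds.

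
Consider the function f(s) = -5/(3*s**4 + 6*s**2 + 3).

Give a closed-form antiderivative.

An antiderivative is F(s) = (-5*s**2*atan(s) - 5*s - 5*atan(s))/(6*s**2 + 6).

An antiderivative F(s) passes only if d/ds[F] lands on f(s) exactly.
Check: d/ds[(-5*s**2*atan(s) - 5*s - 5*atan(s))/(6*s**2 + 6)] = -5/(3*s**4 + 6*s**2 + 3) = f(s).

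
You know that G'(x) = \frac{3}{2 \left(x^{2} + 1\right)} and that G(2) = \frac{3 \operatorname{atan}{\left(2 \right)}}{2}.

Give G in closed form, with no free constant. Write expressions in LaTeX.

Differentiate the proposed G(x) back; it has to land on the given G'(x).
A general antiderivative is \frac{3 \operatorname{atan}{\left(x \right)}}{2} + C.
The condition gives C = \frac{3 \operatorname{atan}{\left(2 \right)}}{2} - (\frac{3 \operatorname{atan}{\left(2 \right)}}{2}) = 0.
So G(x) = \frac{3 \operatorname{atan}{\left(x \right)}}{2}.
Check: d/dx[\frac{3 \operatorname{atan}{\left(x \right)}}{2}] = \frac{3}{2 x^{2} + 2}, which equals G'(x).

G(x) = \frac{3 \operatorname{atan}{\left(x \right)}}{2}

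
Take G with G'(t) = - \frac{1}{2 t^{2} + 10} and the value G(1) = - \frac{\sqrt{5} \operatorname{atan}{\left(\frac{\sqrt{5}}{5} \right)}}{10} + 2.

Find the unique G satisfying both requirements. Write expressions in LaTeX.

G(t) = - \frac{\sqrt{5} \operatorname{atan}{\left(\frac{\sqrt{5} t}{5} \right)}}{10} + 2

Differentiate the proposed G(t) back; it has to land on the given G'(t).
A general antiderivative is - \frac{\sqrt{5} \operatorname{atan}{\left(\frac{\sqrt{5} t}{5} \right)}}{10} + C.
The condition gives C = - \frac{\sqrt{5} \operatorname{atan}{\left(\frac{\sqrt{5}}{5} \right)}}{10} + 2 - (- \frac{\sqrt{5} \operatorname{atan}{\left(\frac{\sqrt{5}}{5} \right)}}{10}) = 2.
So G(t) = - \frac{\sqrt{5} \operatorname{atan}{\left(\frac{\sqrt{5} t}{5} \right)}}{10} + 2.
Check: d/dt[- \frac{\sqrt{5} \operatorname{atan}{\left(\frac{\sqrt{5} t}{5} \right)}}{10} + 2] = - \frac{1}{2 t^{2} + 10} = G'(t).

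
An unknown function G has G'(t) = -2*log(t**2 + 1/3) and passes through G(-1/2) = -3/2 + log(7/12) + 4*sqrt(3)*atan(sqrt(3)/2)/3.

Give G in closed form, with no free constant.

Check a candidate G(t) by differentiating: d/dt[G] must match the given G'(t).
A general antiderivative is -2*t*log(t**2 + 1/3) + 4*t - 4*sqrt(3)*atan(sqrt(3)*t)/3 + C.
The condition gives C = -3/2 + log(7/12) + 4*sqrt(3)*atan(sqrt(3)/2)/3 - (-2 + log(7/12) + 4*sqrt(3)*atan(sqrt(3)/2)/3) = 1/2.
So G(t) = -2*t*log(t**2 + 1/3) + 4*t - 4*sqrt(3)*atan(sqrt(3)*t)/3 + 1/2.
Check: d/dt[-2*t*log(t**2 + 1/3) + 4*t - 4*sqrt(3)*atan(sqrt(3)*t)/3 + 1/2] = -2*log(t**2 + 1/3) = G'(t).

G(t) = -2*t*log(t**2 + 1/3) + 4*t - 4*sqrt(3)*atan(sqrt(3)*t)/3 + 1/2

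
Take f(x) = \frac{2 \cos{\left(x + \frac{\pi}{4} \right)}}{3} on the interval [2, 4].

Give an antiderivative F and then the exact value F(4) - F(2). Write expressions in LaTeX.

Antiderivative: F(x) = \frac{2 \sin{\left(x + \frac{\pi}{4} \right)}}{3}; value = \frac{2 \sin{\left(\frac{\pi}{4} + 4 \right)}}{3} - \frac{2 \sin{\left(\frac{\pi}{4} + 2 \right)}}{3}

Whatever form F(x) takes, F'(x) = f(x) is non-negotiable.
F(x) = \frac{2 \sin{\left(x + \frac{\pi}{4} \right)}}{3} is an antiderivative of f.
Check: d/dx[\frac{2 \sin{\left(x + \frac{\pi}{4} \right)}}{3}] = \frac{2 \cos{\left(x + \frac{\pi}{4} \right)}}{3} = f(x).
F(4) = \frac{2 \sin{\left(\frac{\pi}{4} + 4 \right)}}{3}; F(2) = \frac{2 \sin{\left(\frac{\pi}{4} + 2 \right)}}{3}.
Integral = F(4) - F(2) = \frac{2 \sin{\left(\frac{\pi}{4} + 4 \right)}}{3} - \frac{2 \sin{\left(\frac{\pi}{4} + 2 \right)}}{3}.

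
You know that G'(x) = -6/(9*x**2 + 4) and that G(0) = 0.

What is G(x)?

For G(x) to be correct, d/dx[G] must agree with the stated G'(x) identically.
A general antiderivative is -atan(3*x/2) + C.
The condition gives C = 0 - (0) = 0.
So G(x) = -atan(3*x/2).
Check: d/dx[-atan(3*x/2)] = -6/(9*x**2 + 4) = G'(x).

G(x) = -atan(3*x/2)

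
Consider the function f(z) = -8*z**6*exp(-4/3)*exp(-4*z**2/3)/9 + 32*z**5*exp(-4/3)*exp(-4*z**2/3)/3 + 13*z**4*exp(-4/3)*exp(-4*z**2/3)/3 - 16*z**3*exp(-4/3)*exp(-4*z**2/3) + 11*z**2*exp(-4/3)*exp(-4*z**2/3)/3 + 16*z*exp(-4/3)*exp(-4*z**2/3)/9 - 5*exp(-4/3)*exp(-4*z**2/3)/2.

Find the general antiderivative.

F(z) = (z**5/3 - 4*z**4 - z**3 - 5*z/2 - 2/3)*exp(-4*z**2/3 - 4/3) + C

f has the shape u'v + uv' for u = z**5/3 - 4*z**4 - z**3 - 5*z/2 - 2/3 and v = exp(-4*z**2/3 - 4/3) — it is the derivative of the product u*v.
Check: d/dz[(z**5/3 - 4*z**4 - z**3 - 5*z/2 - 2/3)*exp(-4*z**2/3 - 4/3)] = (-16*z**6 + 192*z**5 + 78*z**4 - 288*z**3 + 66*z**2 + 32*z - 45)*exp(-4/3)*exp(-4*z**2/3)/18, which equals f(z).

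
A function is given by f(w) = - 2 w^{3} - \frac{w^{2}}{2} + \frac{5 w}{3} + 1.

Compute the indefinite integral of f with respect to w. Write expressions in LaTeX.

Integrate term by term and add the pieces.
Check: d/dw[- \frac{w^{4}}{2} - \frac{w^{3}}{6} + \frac{5 w^{2}}{6} + w] = - 2 w^{3} - \frac{w^{2}}{2} + \frac{5 w}{3} + 1 = f(w).

F(w) = - \frac{w^{4}}{2} - \frac{w^{3}}{6} + \frac{5 w^{2}}{6} + w + C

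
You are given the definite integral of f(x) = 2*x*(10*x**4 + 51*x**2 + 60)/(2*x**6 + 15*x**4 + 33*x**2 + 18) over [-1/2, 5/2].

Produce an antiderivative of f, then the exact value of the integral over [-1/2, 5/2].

Antiderivative: F(x) = log(x**2 + 3) + 2*log(x**4/3 + 3*x**2/2 + 1); value = -log(13/4) - 2*log(67/48) + log(37/4) + 2*log(1123/48)

Whatever form F(x) takes, F'(x) = f(x) is non-negotiable.
F(x) = log(x**2 + 3) + 2*log(x**4/3 + 3*x**2/2 + 1) is an antiderivative of f.
Check: d/dx[log(x**2 + 3) + 2*log(x**4/3 + 3*x**2/2 + 1)] = (20*x**5 + 102*x**3 + 120*x)/(2*x**6 + 15*x**4 + 33*x**2 + 18), which equals f(x).
F(5/2) = log(37/4) + 2*log(1123/48); F(-1/2) = 2*log(67/48) + log(13/4).
Integral = F(5/2) - F(-1/2) = -log(13/4) - 2*log(67/48) + log(37/4) + 2*log(1123/48).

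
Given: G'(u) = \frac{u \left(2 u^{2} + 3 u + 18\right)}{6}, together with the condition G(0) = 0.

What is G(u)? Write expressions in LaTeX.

For G(u) to be correct, d/du[G] must agree with the stated G'(u) identically.
A general antiderivative is \frac{u^{4}}{12} + \frac{u^{3}}{6} + \frac{3 u^{2}}{2} + C.
The condition gives C = 0 - (0) = 0.
So G(u) = \frac{u^{4}}{12} + \frac{u^{3}}{6} + \frac{3 u^{2}}{2}.
Check: d/du[\frac{u^{4}}{12} + \frac{u^{3}}{6} + \frac{3 u^{2}}{2}] = \frac{u^{3}}{3} + \frac{u^{2}}{2} + 3 u, which equals G'(u).

G(u) = \frac{u^{4}}{12} + \frac{u^{3}}{6} + \frac{3 u^{2}}{2}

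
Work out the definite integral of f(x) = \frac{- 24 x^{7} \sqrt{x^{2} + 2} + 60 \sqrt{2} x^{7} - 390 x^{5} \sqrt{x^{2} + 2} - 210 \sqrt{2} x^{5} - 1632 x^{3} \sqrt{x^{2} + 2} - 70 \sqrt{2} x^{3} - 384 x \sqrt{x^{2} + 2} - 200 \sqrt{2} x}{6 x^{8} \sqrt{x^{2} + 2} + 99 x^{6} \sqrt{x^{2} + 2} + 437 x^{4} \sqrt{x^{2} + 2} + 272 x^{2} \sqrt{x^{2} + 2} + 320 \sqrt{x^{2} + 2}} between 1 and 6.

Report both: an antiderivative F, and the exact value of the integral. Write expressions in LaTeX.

Whatever form F(x) takes, F'(x) = f(x) is non-negotiable.
F(x) = - \log{\left(2 x^{4} + x^{2} + \frac{5}{3} \right)} - \frac{5 \sqrt{2 x^{2} + 4}}{\frac{x^{2}}{2} + 4} is an antiderivative of f.
Check: d/dx[- \log{\left(2 x^{4} + x^{2} + \frac{5}{3} \right)} - \frac{5 \sqrt{2 x^{2} + 4}}{\frac{x^{2}}{2} + 4}] = \frac{- 24 x^{7} \sqrt{x^{2} + 2} + 60 \sqrt{2} x^{7} - 390 x^{5} \sqrt{x^{2} + 2} - 210 \sqrt{2} x^{5} - 1632 x^{3} \sqrt{x^{2} + 2} - 70 \sqrt{2} x^{3} - 384 x \sqrt{x^{2} + 2} - 200 \sqrt{2} x}{6 x^{8} \sqrt{x^{2} + 2} + 99 x^{6} \sqrt{x^{2} + 2} + 437 x^{4} \sqrt{x^{2} + 2} + 272 x^{2} \sqrt{x^{2} + 2} + 320 \sqrt{x^{2} + 2}} = f(x).
F(6) = - \log{\left(\frac{7889}{3} \right)} - \frac{5 \sqrt{19}}{11}; F(1) = - \frac{10 \sqrt{6}}{9} - \log{\left(\frac{14}{3} \right)}.
Integral = F(6) - F(1) = - \log{\left(\frac{7889}{3} \right)} - \frac{5 \sqrt{19}}{11} + \log{\left(\frac{14}{3} \right)} + \frac{10 \sqrt{6}}{9}.

Antiderivative: F(x) = - \log{\left(2 x^{4} + x^{2} + \frac{5}{3} \right)} - \frac{5 \sqrt{2 x^{2} + 4}}{\frac{x^{2}}{2} + 4}; value = - \log{\left(\frac{7889}{3} \right)} - \frac{5 \sqrt{19}}{11} + \log{\left(\frac{14}{3} \right)} + \frac{10 \sqrt{6}}{9}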